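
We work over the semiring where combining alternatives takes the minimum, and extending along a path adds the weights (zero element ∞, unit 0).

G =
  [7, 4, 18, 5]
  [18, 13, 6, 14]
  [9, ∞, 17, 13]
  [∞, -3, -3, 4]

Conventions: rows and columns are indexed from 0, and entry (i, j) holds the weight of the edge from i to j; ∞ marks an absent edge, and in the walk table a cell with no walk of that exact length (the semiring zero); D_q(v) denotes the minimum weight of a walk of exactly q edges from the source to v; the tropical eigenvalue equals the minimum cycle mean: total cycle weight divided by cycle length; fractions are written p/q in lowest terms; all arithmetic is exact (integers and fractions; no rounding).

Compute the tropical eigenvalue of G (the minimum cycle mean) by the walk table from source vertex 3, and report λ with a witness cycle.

q=0: [∞, ∞, ∞, 0]
q=1: [∞, -3, -3, 4]
q=2: [6, 1, 1, 8]
q=3: [10, 5, 5, 11]
q=4: [14, 8, 8, 15]
Optimal cycle mean attained by: cycle 0->3->2->0, total 5 + (-3) + 9, length 3.
Answer: λ = 11/3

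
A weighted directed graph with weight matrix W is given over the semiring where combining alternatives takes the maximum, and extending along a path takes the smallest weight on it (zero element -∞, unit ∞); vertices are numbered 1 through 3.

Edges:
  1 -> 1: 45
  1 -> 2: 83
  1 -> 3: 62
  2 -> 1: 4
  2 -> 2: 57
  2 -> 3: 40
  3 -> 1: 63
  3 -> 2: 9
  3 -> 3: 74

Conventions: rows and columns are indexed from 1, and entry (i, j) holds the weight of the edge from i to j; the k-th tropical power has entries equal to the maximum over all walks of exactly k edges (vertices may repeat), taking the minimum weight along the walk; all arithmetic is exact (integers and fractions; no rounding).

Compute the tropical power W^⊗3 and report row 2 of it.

W^⊗2:
  [62, 57, 62]
  [40, 57, 40]
  [63, 63, 74]
W^⊗3:
  [62, 62, 62]
  [40, 57, 40]
  [63, 63, 74]
Answer: row 2 of W^⊗3 = [40, 57, 40]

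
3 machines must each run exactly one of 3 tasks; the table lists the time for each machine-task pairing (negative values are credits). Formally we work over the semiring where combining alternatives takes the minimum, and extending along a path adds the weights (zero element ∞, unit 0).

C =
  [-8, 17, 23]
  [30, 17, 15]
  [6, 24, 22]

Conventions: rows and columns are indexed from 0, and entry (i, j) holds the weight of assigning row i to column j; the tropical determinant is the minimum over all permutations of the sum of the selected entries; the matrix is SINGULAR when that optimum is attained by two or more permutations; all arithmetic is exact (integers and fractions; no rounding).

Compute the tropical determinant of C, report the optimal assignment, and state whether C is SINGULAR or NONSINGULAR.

σ = (0, 1, 2): (-8) + 17 + 22 = 31
σ = (0, 2, 1): (-8) + 15 + 24 = 31
σ = (1, 0, 2): 17 + 30 + 22 = 69
σ = (1, 2, 0): 17 + 15 + 6 = 38
σ = (2, 0, 1): 23 + 30 + 24 = 77
σ = (2, 1, 0): 23 + 17 + 6 = 46
Optimal value attained by: σ = (0, 1, 2).
Answer: det⊕(C) = 31; verdict: SINGULAR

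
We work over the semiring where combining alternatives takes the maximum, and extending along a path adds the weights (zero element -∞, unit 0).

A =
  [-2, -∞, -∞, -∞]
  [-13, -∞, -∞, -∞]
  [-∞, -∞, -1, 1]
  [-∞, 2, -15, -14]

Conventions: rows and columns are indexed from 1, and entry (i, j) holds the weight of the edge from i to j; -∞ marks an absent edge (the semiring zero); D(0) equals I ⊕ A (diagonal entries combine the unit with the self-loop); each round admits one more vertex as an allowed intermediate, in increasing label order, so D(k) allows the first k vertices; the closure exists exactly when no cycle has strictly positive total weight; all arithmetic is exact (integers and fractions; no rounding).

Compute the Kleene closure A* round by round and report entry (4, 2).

D(0):
  [0, -∞, -∞, -∞]
  [-13, 0, -∞, -∞]
  [-∞, -∞, 0, 1]
  [-∞, 2, -15, 0]
D(1):
  [0, -∞, -∞, -∞]
  [-13, 0, -∞, -∞]
  [-∞, -∞, 0, 1]
  [-∞, 2, -15, 0]
D(2):
  [0, -∞, -∞, -∞]
  [-13, 0, -∞, -∞]
  [-∞, -∞, 0, 1]
  [-11, 2, -15, 0]
D(3):
  [0, -∞, -∞, -∞]
  [-13, 0, -∞, -∞]
  [-∞, -∞, 0, 1]
  [-11, 2, -15, 0]
D(4):
  [0, -∞, -∞, -∞]
  [-13, 0, -∞, -∞]
  [-10, 3, 0, 1]
  [-11, 2, -15, 0]
Answer: A*[4][2] = 2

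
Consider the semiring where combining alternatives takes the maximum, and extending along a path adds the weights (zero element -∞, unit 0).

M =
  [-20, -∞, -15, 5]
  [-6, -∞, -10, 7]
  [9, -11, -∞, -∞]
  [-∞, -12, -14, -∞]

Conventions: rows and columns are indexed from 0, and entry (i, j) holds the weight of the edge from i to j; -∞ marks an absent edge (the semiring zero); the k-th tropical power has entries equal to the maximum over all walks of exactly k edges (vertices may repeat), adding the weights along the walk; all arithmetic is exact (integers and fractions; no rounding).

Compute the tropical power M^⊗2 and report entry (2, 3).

M^⊗2:
  [-6, -7, -9, -15]
  [-1, -5, -7, -1]
  [-11, -∞, -6, 14]
  [-5, -25, -22, -5]
Key observation: the optimum is the walk 2->0->3, with weight 9 + 5 = 14.
Optimal value attained by: walk 2->0->3.
Answer: (M^⊗2)[2][3] = 14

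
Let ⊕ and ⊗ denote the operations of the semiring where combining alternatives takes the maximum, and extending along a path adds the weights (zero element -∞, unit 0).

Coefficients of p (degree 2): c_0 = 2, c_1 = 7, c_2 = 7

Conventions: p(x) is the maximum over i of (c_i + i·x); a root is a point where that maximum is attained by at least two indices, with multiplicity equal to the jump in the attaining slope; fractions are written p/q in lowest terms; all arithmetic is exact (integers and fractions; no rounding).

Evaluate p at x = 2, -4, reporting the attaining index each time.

p(2) = max(2+0·2=2, 7+1·2=9, 7+2·2=11) = 11 (attained by i=2)
p(-4) = max(2+0·(-4)=2, 7+1·(-4)=3, 7+2·(-4)=-1) = 3 (attained by i=1)
Answer: p(2) = 11; p(-4) = 3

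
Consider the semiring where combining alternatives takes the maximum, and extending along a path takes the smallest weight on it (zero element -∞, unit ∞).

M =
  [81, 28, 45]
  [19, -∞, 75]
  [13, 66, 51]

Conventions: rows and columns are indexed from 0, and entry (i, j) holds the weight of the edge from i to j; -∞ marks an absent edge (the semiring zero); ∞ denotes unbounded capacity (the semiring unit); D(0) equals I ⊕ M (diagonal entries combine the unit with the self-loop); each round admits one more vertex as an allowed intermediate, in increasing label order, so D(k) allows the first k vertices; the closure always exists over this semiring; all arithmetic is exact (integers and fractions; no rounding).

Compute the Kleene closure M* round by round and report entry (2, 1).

D(0):
  [∞, 28, 45]
  [19, ∞, 75]
  [13, 66, ∞]
D(1):
  [∞, 28, 45]
  [19, ∞, 75]
  [13, 66, ∞]
D(2):
  [∞, 28, 45]
  [19, ∞, 75]
  [19, 66, ∞]
D(3):
  [∞, 45, 45]
  [19, ∞, 75]
  [19, 66, ∞]
Answer: M*[2][1] = 66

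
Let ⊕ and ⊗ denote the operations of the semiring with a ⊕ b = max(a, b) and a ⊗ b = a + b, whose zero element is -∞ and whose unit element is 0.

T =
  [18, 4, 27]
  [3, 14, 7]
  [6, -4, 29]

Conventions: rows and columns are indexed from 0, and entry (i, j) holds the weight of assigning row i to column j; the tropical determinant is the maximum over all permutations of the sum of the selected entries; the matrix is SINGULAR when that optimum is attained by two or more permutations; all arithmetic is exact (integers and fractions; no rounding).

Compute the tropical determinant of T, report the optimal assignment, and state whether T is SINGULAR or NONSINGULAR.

σ = (0, 1, 2): 18 + 14 + 29 = 61
σ = (0, 2, 1): 18 + 7 + (-4) = 21
σ = (1, 0, 2): 4 + 3 + 29 = 36
σ = (1, 2, 0): 4 + 7 + 6 = 17
σ = (2, 0, 1): 27 + 3 + (-4) = 26
σ = (2, 1, 0): 27 + 14 + 6 = 47
Optimal value attained by: σ = (0, 1, 2).
Answer: det⊕(T) = 61; verdict: NONSINGULAR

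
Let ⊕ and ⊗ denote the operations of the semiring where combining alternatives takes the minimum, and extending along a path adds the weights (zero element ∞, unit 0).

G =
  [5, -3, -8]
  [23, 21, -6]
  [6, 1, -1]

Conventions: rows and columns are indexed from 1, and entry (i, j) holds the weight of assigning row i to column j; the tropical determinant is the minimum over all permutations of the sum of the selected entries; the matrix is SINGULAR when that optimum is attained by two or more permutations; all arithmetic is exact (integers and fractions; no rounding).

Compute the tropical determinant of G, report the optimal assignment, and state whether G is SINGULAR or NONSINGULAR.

σ = (1, 2, 3): 5 + 21 + (-1) = 25
σ = (1, 3, 2): 5 + (-6) + 1 = 0
σ = (2, 1, 3): (-3) + 23 + (-1) = 19
σ = (2, 3, 1): (-3) + (-6) + 6 = -3
σ = (3, 1, 2): (-8) + 23 + 1 = 16
σ = (3, 2, 1): (-8) + 21 + 6 = 19
Optimal value attained by: σ = (2, 3, 1).
Answer: det⊕(G) = -3; verdict: NONSINGULAR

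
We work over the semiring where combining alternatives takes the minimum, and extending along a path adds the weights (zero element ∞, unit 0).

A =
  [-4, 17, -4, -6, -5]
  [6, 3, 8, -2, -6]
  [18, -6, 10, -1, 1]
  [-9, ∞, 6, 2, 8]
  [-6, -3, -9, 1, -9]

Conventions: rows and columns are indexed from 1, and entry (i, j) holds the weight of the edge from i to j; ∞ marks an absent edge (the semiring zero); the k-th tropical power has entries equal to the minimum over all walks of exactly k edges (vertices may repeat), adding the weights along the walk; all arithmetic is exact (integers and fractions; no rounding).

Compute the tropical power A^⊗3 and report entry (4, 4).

A^⊗2:
  [-15, -10, -14, -10, -14]
  [-12, -9, -15, -5, -15]
  [-10, -3, -8, -8, -12]
  [-13, 0, -13, -15, -14]
  [-15, -15, -18, -12, -18]
A^⊗3:
  [-20, -20, -23, -21, -23]
  [-21, -21, -24, -18, -24]
  [-18, -15, -21, -16, -21]
  [-24, -19, -23, -19, -23]
  [-24, -24, -27, -21, -27]
Key observation: the optimum is the walk 4->1->1->4, with weight (-9) + (-4) + (-6) = -19.
Optimal value attained by: walk 4->1->1->4.
Answer: (A^⊗3)[4][4] = -19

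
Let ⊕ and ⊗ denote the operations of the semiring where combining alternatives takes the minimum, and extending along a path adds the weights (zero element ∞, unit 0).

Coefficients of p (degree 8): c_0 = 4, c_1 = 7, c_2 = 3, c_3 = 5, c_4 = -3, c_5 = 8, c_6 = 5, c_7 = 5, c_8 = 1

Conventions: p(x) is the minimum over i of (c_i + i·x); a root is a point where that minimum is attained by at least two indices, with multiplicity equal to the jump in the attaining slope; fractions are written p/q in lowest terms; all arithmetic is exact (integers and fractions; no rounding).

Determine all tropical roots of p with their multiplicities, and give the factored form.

hull edge (i=0, c=4) to (i=4, c=-3): slope -7/4, span 4
hull edge (i=4, c=-3) to (i=8, c=1): slope 1, span 4
Factored form: p(x) = 1 ⊗ (x ⊕ (-1)) ⊗ (x ⊕ (-1)) ⊗ (x ⊕ (-1)) ⊗ (x ⊕ (-1)) ⊗ (x ⊕ 7/4) ⊗ (x ⊕ 7/4) ⊗ (x ⊕ 7/4) ⊗ (x ⊕ 7/4)
Answer: roots = -1 (mult 4), 7/4 (mult 4)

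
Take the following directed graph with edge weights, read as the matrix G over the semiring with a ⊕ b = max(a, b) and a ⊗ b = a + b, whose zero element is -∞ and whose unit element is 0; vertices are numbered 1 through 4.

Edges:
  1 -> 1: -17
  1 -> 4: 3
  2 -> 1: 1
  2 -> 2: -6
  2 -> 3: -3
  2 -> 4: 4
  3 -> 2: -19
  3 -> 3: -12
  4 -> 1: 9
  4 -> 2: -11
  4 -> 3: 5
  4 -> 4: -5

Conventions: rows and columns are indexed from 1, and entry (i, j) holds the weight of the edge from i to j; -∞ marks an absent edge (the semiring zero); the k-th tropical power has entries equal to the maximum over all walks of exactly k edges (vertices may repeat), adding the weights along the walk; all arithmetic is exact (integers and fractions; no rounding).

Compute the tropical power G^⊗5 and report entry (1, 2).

G^⊗2:
  [12, -8, 8, -2]
  [13, -7, 9, 4]
  [-18, -25, -22, -15]
  [4, -14, 0, 12]
G^⊗3:
  [7, -11, 3, 15]
  [13, -7, 9, 16]
  [-6, -26, -10, -15]
  [21, 1, 17, 7]
G^⊗4:
  [24, 4, 20, 10]
  [25, 5, 21, 16]
  [-6, -26, -10, -3]
  [16, -2, 12, 24]
G^⊗5:
  [19, 1, 15, 27]
  [25, 5, 21, 28]
  [6, -14, 2, -3]
  [33, 13, 29, 19]
Key observation: the optimum is the walk 1->4->1->4->3->2, with weight 3 + 9 + 3 + 5 + (-19) = 1.
Optimal value attained by: walk 1->4->1->4->3->2.
Answer: (G^⊗5)[1][2] = 1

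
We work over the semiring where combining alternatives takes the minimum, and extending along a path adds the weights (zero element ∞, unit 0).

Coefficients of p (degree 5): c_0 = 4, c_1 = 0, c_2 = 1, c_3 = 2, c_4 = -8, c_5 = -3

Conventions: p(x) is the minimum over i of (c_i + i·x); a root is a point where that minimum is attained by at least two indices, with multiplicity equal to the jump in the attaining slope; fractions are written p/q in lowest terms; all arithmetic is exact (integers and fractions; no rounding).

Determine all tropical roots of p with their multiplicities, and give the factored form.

hull edge (i=0, c=4) to (i=1, c=0): slope -4, span 1
hull edge (i=1, c=0) to (i=4, c=-8): slope -8/3, span 3
hull edge (i=4, c=-8) to (i=5, c=-3): slope 5, span 1
Factored form: p(x) = -3 ⊗ (x ⊕ (-5)) ⊗ (x ⊕ 8/3) ⊗ (x ⊕ 8/3) ⊗ (x ⊕ 8/3) ⊗ (x ⊕ 4)
Answer: roots = -5 (mult 1), 8/3 (mult 3), 4 (mult 1)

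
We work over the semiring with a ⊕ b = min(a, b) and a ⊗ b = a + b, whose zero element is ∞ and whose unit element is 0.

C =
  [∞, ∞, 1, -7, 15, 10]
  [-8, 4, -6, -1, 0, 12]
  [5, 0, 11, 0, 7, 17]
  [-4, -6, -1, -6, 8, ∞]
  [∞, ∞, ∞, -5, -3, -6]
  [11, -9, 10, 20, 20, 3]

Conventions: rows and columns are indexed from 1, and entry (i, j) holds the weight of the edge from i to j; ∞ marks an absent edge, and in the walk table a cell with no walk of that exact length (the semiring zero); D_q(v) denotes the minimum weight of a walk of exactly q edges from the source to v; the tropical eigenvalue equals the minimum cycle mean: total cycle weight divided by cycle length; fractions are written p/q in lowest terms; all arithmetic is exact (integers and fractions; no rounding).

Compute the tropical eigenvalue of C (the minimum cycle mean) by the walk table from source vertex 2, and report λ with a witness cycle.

q=0: [∞, 0, ∞, ∞, ∞, ∞]
q=1: [-8, 4, -6, -1, 0, 12]
q=2: [-5, -7, -7, -15, -3, -6]
q=3: [-19, -21, -16, -21, -7, -9]
q=4: [-29, -27, -27, -27, -21, -13]
q=5: [-35, -33, -33, -36, -27, -27]
q=6: [-41, -42, -39, -42, -33, -33]
Optimal cycle mean attained by: cycle 1->4->2->1, total (-7) + (-6) + (-8), length 3.
Answer: λ = -7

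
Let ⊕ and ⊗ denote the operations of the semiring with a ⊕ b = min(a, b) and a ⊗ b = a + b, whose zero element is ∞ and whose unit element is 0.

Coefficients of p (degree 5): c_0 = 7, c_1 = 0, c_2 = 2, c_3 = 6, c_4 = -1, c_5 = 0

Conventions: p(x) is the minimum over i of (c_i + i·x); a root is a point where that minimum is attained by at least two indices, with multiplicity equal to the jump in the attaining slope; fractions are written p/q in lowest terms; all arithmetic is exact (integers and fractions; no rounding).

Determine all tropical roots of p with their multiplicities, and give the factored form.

hull edge (i=0, c=7) to (i=1, c=0): slope -7, span 1
hull edge (i=1, c=0) to (i=4, c=-1): slope -1/3, span 3
hull edge (i=4, c=-1) to (i=5, c=0): slope 1, span 1
Factored form: p(x) = 0 ⊗ (x ⊕ (-1)) ⊗ (x ⊕ 1/3) ⊗ (x ⊕ 1/3) ⊗ (x ⊕ 1/3) ⊗ (x ⊕ 7)
Answer: roots = -1 (mult 1), 1/3 (mult 3), 7 (mult 1)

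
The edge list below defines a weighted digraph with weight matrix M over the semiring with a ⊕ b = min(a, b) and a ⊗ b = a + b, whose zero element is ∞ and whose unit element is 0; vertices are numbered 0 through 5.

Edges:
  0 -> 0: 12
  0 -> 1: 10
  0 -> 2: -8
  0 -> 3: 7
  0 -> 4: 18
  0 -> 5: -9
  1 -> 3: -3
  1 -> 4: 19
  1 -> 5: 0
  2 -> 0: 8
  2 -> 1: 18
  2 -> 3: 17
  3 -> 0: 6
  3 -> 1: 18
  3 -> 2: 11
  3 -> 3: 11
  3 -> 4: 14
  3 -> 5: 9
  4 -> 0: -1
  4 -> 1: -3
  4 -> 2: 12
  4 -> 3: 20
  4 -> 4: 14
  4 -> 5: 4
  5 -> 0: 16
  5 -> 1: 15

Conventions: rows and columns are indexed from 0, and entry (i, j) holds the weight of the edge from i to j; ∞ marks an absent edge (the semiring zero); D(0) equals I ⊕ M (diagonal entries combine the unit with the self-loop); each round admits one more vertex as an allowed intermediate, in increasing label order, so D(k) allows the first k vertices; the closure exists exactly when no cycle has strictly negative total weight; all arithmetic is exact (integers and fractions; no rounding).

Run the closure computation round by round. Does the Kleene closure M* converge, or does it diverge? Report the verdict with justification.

D(0):
  [0, 10, -8, 7, 18, -9]
  [∞, 0, ∞, -3, 19, 0]
  [8, 18, 0, 17, ∞, ∞]
  [6, 18, 11, 0, 14, 9]
  [-1, -3, 12, 20, 0, 4]
  [16, 15, ∞, ∞, ∞, 0]
D(1):
  [0, 10, -8, 7, 18, -9]
  [∞, 0, ∞, -3, 19, 0]
  [8, 18, 0, 15, 26, -1]
  [6, 16, -2, 0, 14, -3]
  [-1, -3, -9, 6, 0, -10]
  [16, 15, 8, 23, 34, 0]
D(2):
  [0, 10, -8, 7, 18, -9]
  [∞, 0, ∞, -3, 19, 0]
  [8, 18, 0, 15, 26, -1]
  [6, 16, -2, 0, 14, -3]
  [-1, -3, -9, -6, 0, -10]
  [16, 15, 8, 12, 34, 0]
D(3):
  [0, 10, -8, 7, 18, -9]
  [∞, 0, ∞, -3, 19, 0]
  [8, 18, 0, 15, 26, -1]
  [6, 16, -2, 0, 14, -3]
  [-1, -3, -9, -6, 0, -10]
  [16, 15, 8, 12, 34, 0]
D(4):
  [0, 10, -8, 7, 18, -9]
  [3, 0, -5, -3, 11, -6]
  [8, 18, 0, 15, 26, -1]
  [6, 16, -2, 0, 14, -3]
  [-1, -3, -9, -6, 0, -10]
  [16, 15, 8, 12, 26, 0]
D(5):
  [0, 10, -8, 7, 18, -9]
  [3, 0, -5, -3, 11, -6]
  [8, 18, 0, 15, 26, -1]
  [6, 11, -2, 0, 14, -3]
  [-1, -3, -9, -6, 0, -10]
  [16, 15, 8, 12, 26, 0]
D(6):
  [0, 6, -8, 3, 17, -9]
  [3, 0, -5, -3, 11, -6]
  [8, 14, 0, 11, 25, -1]
  [6, 11, -2, 0, 14, -3]
  [-1, -3, -9, -6, 0, -10]
  [16, 15, 8, 12, 26, 0]
Key observation: every diagonal entry stays at the unit through all rounds, so no improving cycle exists.
Answer: CONVERGES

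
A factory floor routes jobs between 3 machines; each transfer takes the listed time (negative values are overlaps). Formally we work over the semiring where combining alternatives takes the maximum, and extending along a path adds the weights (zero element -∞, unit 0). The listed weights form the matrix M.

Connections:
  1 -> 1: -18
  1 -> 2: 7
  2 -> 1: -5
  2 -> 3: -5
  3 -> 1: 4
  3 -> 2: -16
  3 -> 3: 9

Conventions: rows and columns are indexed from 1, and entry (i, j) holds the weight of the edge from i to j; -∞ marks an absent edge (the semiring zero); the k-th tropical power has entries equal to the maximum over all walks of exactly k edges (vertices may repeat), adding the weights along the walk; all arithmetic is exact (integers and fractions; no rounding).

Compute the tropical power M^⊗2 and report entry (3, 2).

M^⊗2:
  [2, -11, 2]
  [-1, 2, 4]
  [13, 11, 18]
Key observation: the optimum is the walk 3->1->2, with weight 4 + 7 = 11.
Optimal value attained by: walk 3->1->2.
Answer: (M^⊗2)[3][2] = 11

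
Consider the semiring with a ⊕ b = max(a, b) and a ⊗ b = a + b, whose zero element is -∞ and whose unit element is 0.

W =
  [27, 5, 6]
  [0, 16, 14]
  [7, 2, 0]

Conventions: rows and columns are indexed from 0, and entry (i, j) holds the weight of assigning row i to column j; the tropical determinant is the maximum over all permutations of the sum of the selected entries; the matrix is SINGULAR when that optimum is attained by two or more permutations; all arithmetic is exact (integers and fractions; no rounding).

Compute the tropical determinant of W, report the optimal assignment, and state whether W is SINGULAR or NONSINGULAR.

σ = (0, 1, 2): 27 + 16 + 0 = 43
σ = (0, 2, 1): 27 + 14 + 2 = 43
σ = (1, 0, 2): 5 + 0 + 0 = 5
σ = (1, 2, 0): 5 + 14 + 7 = 26
σ = (2, 0, 1): 6 + 0 + 2 = 8
σ = (2, 1, 0): 6 + 16 + 7 = 29
Optimal value attained by: σ = (0, 1, 2).
Answer: det⊕(W) = 43; verdict: SINGULAR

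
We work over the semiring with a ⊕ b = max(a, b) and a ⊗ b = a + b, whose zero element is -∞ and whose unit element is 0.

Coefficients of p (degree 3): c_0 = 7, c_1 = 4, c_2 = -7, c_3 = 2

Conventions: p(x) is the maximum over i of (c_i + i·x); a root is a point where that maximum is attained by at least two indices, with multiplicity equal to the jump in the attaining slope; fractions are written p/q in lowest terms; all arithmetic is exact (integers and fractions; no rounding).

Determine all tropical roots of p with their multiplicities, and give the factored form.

hull edge (i=0, c=7) to (i=3, c=2): slope -5/3, span 3
Factored form: p(x) = 2 ⊗ (x ⊕ 5/3) ⊗ (x ⊕ 5/3) ⊗ (x ⊕ 5/3)
Answer: roots = 5/3 (mult 3)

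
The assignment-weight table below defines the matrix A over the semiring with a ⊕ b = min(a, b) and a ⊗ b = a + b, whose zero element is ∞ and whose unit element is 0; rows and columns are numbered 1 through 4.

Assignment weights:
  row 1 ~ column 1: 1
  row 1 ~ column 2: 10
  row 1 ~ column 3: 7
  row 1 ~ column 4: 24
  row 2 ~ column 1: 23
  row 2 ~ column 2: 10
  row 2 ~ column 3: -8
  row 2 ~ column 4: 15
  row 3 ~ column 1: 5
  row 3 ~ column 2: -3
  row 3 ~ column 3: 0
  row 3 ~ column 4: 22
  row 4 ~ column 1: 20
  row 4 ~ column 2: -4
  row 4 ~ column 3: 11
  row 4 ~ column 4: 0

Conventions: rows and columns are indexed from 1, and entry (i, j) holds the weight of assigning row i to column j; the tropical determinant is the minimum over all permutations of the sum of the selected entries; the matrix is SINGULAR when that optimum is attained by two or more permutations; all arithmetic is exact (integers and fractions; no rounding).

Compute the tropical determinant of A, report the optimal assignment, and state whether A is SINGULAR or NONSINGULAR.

σ = (1, 2, 3, 4): 1 + 10 + 0 + 0 = 11
σ = (1, 2, 4, 3): 1 + 10 + 22 + 11 = 44
σ = (1, 3, 2, 4): 1 + (-8) + (-3) + 0 = -10
σ = (1, 3, 4, 2): 1 + (-8) + 22 + (-4) = 11
σ = (1, 4, 2, 3): 1 + 15 + (-3) + 11 = 24
σ = (1, 4, 3, 2): 1 + 15 + 0 + (-4) = 12
σ = (2, 1, 3, 4): 10 + 23 + 0 + 0 = 33
σ = (2, 1, 4, 3): 10 + 23 + 22 + 11 = 66
σ = (2, 3, 1, 4): 10 + (-8) + 5 + 0 = 7
σ = (2, 3, 4, 1): 10 + (-8) + 22 + 20 = 44
σ = (2, 4, 1, 3): 10 + 15 + 5 + 11 = 41
σ = (2, 4, 3, 1): 10 + 15 + 0 + 20 = 45
σ = (3, 1, 2, 4): 7 + 23 + (-3) + 0 = 27
σ = (3, 1, 4, 2): 7 + 23 + 22 + (-4) = 48
σ = (3, 2, 1, 4): 7 + 10 + 5 + 0 = 22
σ = (3, 2, 4, 1): 7 + 10 + 22 + 20 = 59
σ = (3, 4, 1, 2): 7 + 15 + 5 + (-4) = 23
σ = (3, 4, 2, 1): 7 + 15 + (-3) + 20 = 39
σ = (4, 1, 2, 3): 24 + 23 + (-3) + 11 = 55
σ = (4, 1, 3, 2): 24 + 23 + 0 + (-4) = 43
σ = (4, 2, 1, 3): 24 + 10 + 5 + 11 = 50
σ = (4, 2, 3, 1): 24 + 10 + 0 + 20 = 54
σ = (4, 3, 1, 2): 24 + (-8) + 5 + (-4) = 17
σ = (4, 3, 2, 1): 24 + (-8) + (-3) + 20 = 33
Optimal value attained by: σ = (1, 3, 2, 4).
Answer: det⊕(A) = -10; verdict: NONSINGULAR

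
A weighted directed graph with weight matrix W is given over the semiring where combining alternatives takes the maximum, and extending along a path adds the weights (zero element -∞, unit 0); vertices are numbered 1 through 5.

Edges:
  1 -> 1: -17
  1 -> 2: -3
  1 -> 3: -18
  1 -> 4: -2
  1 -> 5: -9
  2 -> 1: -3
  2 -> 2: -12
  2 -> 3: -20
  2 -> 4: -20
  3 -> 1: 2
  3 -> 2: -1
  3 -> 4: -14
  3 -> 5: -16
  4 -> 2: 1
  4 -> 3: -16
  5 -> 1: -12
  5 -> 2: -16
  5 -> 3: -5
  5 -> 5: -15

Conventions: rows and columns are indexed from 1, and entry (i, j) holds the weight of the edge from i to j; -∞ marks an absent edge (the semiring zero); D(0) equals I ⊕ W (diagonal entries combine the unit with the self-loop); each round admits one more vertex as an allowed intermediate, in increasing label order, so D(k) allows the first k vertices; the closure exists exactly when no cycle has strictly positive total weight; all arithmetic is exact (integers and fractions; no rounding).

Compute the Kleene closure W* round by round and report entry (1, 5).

D(0):
  [0, -3, -18, -2, -9]
  [-3, 0, -20, -20, -∞]
  [2, -1, 0, -14, -16]
  [-∞, 1, -16, 0, -∞]
  [-12, -16, -5, -∞, 0]
D(1):
  [0, -3, -18, -2, -9]
  [-3, 0, -20, -5, -12]
  [2, -1, 0, 0, -7]
  [-∞, 1, -16, 0, -∞]
  [-12, -15, -5, -14, 0]
D(2):
  [0, -3, -18, -2, -9]
  [-3, 0, -20, -5, -12]
  [2, -1, 0, 0, -7]
  [-2, 1, -16, 0, -11]
  [-12, -15, -5, -14, 0]
D(3):
  [0, -3, -18, -2, -9]
  [-3, 0, -20, -5, -12]
  [2, -1, 0, 0, -7]
  [-2, 1, -16, 0, -11]
  [-3, -6, -5, -5, 0]
D(4):
  [0, -1, -18, -2, -9]
  [-3, 0, -20, -5, -12]
  [2, 1, 0, 0, -7]
  [-2, 1, -16, 0, -11]
  [-3, -4, -5, -5, 0]
D(5):
  [0, -1, -14, -2, -9]
  [-3, 0, -17, -5, -12]
  [2, 1, 0, 0, -7]
  [-2, 1, -16, 0, -11]
  [-3, -4, -5, -5, 0]
Answer: W*[1][5] = -9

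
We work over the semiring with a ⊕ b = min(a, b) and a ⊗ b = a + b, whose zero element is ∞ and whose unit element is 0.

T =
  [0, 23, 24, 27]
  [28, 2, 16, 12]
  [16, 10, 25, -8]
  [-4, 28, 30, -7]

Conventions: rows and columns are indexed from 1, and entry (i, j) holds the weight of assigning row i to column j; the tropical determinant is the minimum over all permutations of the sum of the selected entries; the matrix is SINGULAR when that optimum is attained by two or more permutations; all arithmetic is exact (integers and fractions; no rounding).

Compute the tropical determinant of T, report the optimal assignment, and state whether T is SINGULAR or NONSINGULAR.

σ = (1, 2, 3, 4): 0 + 2 + 25 + (-7) = 20
σ = (1, 2, 4, 3): 0 + 2 + (-8) + 30 = 24
σ = (1, 3, 2, 4): 0 + 16 + 10 + (-7) = 19
σ = (1, 3, 4, 2): 0 + 16 + (-8) + 28 = 36
σ = (1, 4, 2, 3): 0 + 12 + 10 + 30 = 52
σ = (1, 4, 3, 2): 0 + 12 + 25 + 28 = 65
σ = (2, 1, 3, 4): 23 + 28 + 25 + (-7) = 69
σ = (2, 1, 4, 3): 23 + 28 + (-8) + 30 = 73
σ = (2, 3, 1, 4): 23 + 16 + 16 + (-7) = 48
σ = (2, 3, 4, 1): 23 + 16 + (-8) + (-4) = 27
σ = (2, 4, 1, 3): 23 + 12 + 16 + 30 = 81
σ = (2, 4, 3, 1): 23 + 12 + 25 + (-4) = 56
σ = (3, 1, 2, 4): 24 + 28 + 10 + (-7) = 55
σ = (3, 1, 4, 2): 24 + 28 + (-8) + 28 = 72
σ = (3, 2, 1, 4): 24 + 2 + 16 + (-7) = 35
σ = (3, 2, 4, 1): 24 + 2 + (-8) + (-4) = 14
σ = (3, 4, 1, 2): 24 + 12 + 16 + 28 = 80
σ = (3, 4, 2, 1): 24 + 12 + 10 + (-4) = 42
σ = (4, 1, 2, 3): 27 + 28 + 10 + 30 = 95
σ = (4, 1, 3, 2): 27 + 28 + 25 + 28 = 108
σ = (4, 2, 1, 3): 27 + 2 + 16 + 30 = 75
σ = (4, 2, 3, 1): 27 + 2 + 25 + (-4) = 50
σ = (4, 3, 1, 2): 27 + 16 + 16 + 28 = 87
σ = (4, 3, 2, 1): 27 + 16 + 10 + (-4) = 49
Optimal value attained by: σ = (3, 2, 4, 1).
Answer: det⊕(T) = 14; verdict: NONSINGULAR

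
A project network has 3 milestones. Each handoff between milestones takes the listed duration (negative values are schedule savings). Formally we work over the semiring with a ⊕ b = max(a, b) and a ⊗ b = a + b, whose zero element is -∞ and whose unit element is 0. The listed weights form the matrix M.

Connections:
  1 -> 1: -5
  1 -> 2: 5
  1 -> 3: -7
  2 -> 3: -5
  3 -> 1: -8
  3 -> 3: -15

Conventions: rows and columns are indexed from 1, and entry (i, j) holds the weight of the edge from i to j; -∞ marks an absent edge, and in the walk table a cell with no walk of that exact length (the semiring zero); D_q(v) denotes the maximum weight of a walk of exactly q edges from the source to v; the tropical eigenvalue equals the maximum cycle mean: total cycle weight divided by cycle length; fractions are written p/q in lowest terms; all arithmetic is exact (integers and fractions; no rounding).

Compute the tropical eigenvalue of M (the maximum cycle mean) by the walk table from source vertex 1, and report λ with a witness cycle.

q=0: [0, -∞, -∞]
q=1: [-5, 5, -7]
q=2: [-10, 0, 0]
q=3: [-8, -5, -5]
Optimal cycle mean attained by: cycle 1->2->3->1, total 5 + (-5) + (-8), length 3.
Answer: λ = -8/3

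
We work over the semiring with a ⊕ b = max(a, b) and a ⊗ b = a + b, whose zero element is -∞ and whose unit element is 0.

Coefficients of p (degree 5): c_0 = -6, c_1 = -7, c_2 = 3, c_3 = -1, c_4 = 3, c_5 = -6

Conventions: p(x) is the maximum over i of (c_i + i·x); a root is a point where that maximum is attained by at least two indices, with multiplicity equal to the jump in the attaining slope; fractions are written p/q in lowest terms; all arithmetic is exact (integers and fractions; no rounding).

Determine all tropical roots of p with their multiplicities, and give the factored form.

hull edge (i=0, c=-6) to (i=2, c=3): slope 9/2, span 2
hull edge (i=2, c=3) to (i=4, c=3): slope 0, span 2
hull edge (i=4, c=3) to (i=5, c=-6): slope -9, span 1
Factored form: p(x) = -6 ⊗ (x ⊕ (-9/2)) ⊗ (x ⊕ (-9/2)) ⊗ (x ⊕ 0) ⊗ (x ⊕ 0) ⊗ (x ⊕ 9)
Answer: roots = -9/2 (mult 2), 0 (mult 2), 9 (mult 1)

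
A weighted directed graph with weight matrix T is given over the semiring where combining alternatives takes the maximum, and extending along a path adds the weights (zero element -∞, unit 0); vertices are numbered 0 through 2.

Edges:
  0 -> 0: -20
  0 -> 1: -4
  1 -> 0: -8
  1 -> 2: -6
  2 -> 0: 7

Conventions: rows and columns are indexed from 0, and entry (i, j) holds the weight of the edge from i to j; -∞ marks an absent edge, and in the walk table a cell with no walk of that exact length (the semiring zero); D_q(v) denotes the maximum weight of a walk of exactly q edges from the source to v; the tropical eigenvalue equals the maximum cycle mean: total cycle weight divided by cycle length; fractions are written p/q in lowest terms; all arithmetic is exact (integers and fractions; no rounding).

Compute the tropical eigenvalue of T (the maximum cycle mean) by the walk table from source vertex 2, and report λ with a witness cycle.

q=0: [-∞, -∞, 0]
q=1: [7, -∞, -∞]
q=2: [-13, 3, -∞]
q=3: [-5, -17, -3]
Optimal cycle mean attained by: cycle 0->1->2->0, total (-4) + (-6) + 7, length 3.
Answer: λ = -1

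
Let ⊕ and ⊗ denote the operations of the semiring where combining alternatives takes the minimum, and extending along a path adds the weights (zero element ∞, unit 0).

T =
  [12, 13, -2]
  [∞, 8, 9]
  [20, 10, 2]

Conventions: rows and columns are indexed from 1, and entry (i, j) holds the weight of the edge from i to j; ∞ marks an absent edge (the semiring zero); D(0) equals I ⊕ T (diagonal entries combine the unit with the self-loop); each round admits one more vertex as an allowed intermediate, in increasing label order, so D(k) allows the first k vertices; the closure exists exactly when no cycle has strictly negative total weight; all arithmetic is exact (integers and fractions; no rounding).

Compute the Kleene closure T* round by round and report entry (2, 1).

D(0):
  [0, 13, -2]
  [∞, 0, 9]
  [20, 10, 0]
D(1):
  [0, 13, -2]
  [∞, 0, 9]
  [20, 10, 0]
D(2):
  [0, 13, -2]
  [∞, 0, 9]
  [20, 10, 0]
D(3):
  [0, 8, -2]
  [29, 0, 9]
  [20, 10, 0]
Answer: T*[2][1] = 29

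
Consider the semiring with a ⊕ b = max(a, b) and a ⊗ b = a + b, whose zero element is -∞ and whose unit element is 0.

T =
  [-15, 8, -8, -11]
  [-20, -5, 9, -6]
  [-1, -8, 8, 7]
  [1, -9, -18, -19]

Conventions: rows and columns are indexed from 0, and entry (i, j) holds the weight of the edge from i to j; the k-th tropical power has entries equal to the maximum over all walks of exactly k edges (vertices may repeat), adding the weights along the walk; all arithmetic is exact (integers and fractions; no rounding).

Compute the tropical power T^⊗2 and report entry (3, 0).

T^⊗2:
  [-9, 3, 17, 2]
  [8, 1, 17, 16]
  [8, 7, 16, 15]
  [-14, 9, 0, -10]
Key observation: the optimum is the walk 3->0->0, with weight 1 + (-15) = -14.
Optimal value attained by: walk 3->0->0.
Answer: (T^⊗2)[3][0] = -14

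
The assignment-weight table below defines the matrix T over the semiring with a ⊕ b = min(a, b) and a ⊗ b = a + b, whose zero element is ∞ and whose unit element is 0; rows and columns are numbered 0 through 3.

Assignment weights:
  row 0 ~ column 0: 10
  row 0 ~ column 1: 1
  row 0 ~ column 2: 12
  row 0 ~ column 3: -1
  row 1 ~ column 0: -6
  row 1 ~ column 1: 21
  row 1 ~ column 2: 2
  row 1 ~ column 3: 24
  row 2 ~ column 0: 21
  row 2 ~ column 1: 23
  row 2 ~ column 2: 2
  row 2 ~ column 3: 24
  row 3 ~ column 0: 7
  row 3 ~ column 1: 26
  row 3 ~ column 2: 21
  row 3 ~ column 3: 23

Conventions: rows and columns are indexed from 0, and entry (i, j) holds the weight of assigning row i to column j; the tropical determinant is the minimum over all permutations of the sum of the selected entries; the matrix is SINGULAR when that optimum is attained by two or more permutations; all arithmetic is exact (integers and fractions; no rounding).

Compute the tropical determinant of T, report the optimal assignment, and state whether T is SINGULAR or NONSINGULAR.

σ = (0, 1, 2, 3): 10 + 21 + 2 + 23 = 56
σ = (0, 1, 3, 2): 10 + 21 + 24 + 21 = 76
σ = (0, 2, 1, 3): 10 + 2 + 23 + 23 = 58
σ = (0, 2, 3, 1): 10 + 2 + 24 + 26 = 62
σ = (0, 3, 1, 2): 10 + 24 + 23 + 21 = 78
σ = (0, 3, 2, 1): 10 + 24 + 2 + 26 = 62
σ = (1, 0, 2, 3): 1 + (-6) + 2 + 23 = 20
σ = (1, 0, 3, 2): 1 + (-6) + 24 + 21 = 40
σ = (1, 2, 0, 3): 1 + 2 + 21 + 23 = 47
σ = (1, 2, 3, 0): 1 + 2 + 24 + 7 = 34
σ = (1, 3, 0, 2): 1 + 24 + 21 + 21 = 67
σ = (1, 3, 2, 0): 1 + 24 + 2 + 7 = 34
σ = (2, 0, 1, 3): 12 + (-6) + 23 + 23 = 52
σ = (2, 0, 3, 1): 12 + (-6) + 24 + 26 = 56
σ = (2, 1, 0, 3): 12 + 21 + 21 + 23 = 77
σ = (2, 1, 3, 0): 12 + 21 + 24 + 7 = 64
σ = (2, 3, 0, 1): 12 + 24 + 21 + 26 = 83
σ = (2, 3, 1, 0): 12 + 24 + 23 + 7 = 66
σ = (3, 0, 1, 2): (-1) + (-6) + 23 + 21 = 37
σ = (3, 0, 2, 1): (-1) + (-6) + 2 + 26 = 21
σ = (3, 1, 0, 2): (-1) + 21 + 21 + 21 = 62
σ = (3, 1, 2, 0): (-1) + 21 + 2 + 7 = 29
σ = (3, 2, 0, 1): (-1) + 2 + 21 + 26 = 48
σ = (3, 2, 1, 0): (-1) + 2 + 23 + 7 = 31
Optimal value attained by: σ = (1, 0, 2, 3).
Answer: det⊕(T) = 20; verdict: NONSINGULAR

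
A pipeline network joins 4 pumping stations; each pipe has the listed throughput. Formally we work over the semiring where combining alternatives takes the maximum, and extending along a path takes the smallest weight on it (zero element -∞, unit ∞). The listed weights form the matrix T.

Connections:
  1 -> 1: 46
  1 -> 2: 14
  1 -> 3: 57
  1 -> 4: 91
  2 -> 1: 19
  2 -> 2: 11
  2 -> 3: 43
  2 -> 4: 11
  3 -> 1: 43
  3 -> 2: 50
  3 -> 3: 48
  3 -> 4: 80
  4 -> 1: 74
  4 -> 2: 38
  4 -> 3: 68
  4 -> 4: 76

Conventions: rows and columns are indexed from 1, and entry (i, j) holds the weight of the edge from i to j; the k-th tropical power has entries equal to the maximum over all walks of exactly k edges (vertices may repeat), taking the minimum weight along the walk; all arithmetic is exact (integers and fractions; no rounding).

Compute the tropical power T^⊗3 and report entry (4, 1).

T^⊗2:
  [74, 50, 68, 76]
  [43, 43, 43, 43]
  [74, 48, 68, 76]
  [74, 50, 68, 76]
T^⊗3:
  [74, 50, 68, 76]
  [43, 43, 43, 43]
  [74, 50, 68, 76]
  [74, 50, 68, 76]
Key observation: the optimum is the walk 4->1->4->1, with weight 74 min 91 min 74 = 74.
Optimal value attained by: walk 4->1->4->1.
Answer: (T^⊗3)[4][1] = 74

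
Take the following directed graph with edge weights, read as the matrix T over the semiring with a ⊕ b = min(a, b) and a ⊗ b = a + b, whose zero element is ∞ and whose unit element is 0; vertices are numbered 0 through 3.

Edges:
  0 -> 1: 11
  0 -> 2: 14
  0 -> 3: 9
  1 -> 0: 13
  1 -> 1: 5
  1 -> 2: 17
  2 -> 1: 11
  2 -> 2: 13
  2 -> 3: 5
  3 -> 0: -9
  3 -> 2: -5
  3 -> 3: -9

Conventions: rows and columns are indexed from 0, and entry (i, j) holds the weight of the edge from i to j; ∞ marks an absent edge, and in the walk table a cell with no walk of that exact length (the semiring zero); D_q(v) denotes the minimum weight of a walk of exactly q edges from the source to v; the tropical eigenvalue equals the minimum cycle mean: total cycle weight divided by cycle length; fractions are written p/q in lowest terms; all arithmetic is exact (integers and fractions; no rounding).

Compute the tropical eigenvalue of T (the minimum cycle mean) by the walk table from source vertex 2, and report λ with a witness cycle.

q=0: [∞, ∞, 0, ∞]
q=1: [∞, 11, 13, 5]
q=2: [-4, 16, 0, -4]
q=3: [-13, 7, -9, -13]
q=4: [-22, -2, -18, -22]
Optimal cycle mean attained by: cycle 3->3, total (-9), length 1.
Answer: λ = -9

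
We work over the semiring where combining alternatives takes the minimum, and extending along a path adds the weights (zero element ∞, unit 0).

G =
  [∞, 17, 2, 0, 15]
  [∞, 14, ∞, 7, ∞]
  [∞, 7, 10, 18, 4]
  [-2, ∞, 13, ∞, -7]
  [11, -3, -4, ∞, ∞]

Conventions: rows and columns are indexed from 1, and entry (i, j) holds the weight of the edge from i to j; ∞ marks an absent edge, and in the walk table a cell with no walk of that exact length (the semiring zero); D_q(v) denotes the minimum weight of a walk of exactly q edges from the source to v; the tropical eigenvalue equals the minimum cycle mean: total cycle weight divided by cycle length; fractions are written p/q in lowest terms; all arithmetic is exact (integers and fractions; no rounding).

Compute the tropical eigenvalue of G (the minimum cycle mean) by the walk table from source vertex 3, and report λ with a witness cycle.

q=0: [∞, ∞, 0, ∞, ∞]
q=1: [∞, 7, 10, 18, 4]
q=2: [15, 1, 0, 14, 11]
q=3: [12, 7, 7, 8, 4]
q=4: [6, 1, 0, 12, 1]
q=5: [10, -2, -3, 6, 4]
Optimal cycle mean attained by: cycle 1->4->1, total 0 + (-2), length 2.
Answer: λ = -1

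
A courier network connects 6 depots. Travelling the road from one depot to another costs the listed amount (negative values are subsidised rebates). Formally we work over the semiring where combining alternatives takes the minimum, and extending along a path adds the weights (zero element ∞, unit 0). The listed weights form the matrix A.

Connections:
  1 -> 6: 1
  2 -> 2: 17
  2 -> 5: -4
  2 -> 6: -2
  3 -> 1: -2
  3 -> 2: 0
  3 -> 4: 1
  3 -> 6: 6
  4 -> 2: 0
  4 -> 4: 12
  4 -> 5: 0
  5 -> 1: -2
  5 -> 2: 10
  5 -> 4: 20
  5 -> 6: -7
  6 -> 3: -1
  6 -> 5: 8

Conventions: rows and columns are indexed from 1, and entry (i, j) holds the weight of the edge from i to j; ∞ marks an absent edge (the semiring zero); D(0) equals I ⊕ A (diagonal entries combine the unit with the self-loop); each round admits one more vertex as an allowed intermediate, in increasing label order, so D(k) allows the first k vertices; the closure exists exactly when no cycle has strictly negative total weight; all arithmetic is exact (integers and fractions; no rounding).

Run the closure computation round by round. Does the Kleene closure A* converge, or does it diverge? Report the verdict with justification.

D(0):
  [0, ∞, ∞, ∞, ∞, 1]
  [∞, 0, ∞, ∞, -4, -2]
  [-2, 0, 0, 1, ∞, 6]
  [∞, 0, ∞, 0, 0, ∞]
  [-2, 10, ∞, 20, 0, -7]
  [∞, ∞, -1, ∞, 8, 0]
D(1):
  [0, ∞, ∞, ∞, ∞, 1]
  [∞, 0, ∞, ∞, -4, -2]
  [-2, 0, 0, 1, ∞, -1]
  [∞, 0, ∞, 0, 0, ∞]
  [-2, 10, ∞, 20, 0, -7]
  [∞, ∞, -1, ∞, 8, 0]
D(2):
  [0, ∞, ∞, ∞, ∞, 1]
  [∞, 0, ∞, ∞, -4, -2]
  [-2, 0, 0, 1, -4, -2]
  [∞, 0, ∞, 0, -4, -2]
  [-2, 10, ∞, 20, 0, -7]
  [∞, ∞, -1, ∞, 8, 0]
Detection: at round 3, diagonal entry (6, 6) turns strictly negative.
Key observation: the cycle 6->3->1->6 has total weight (-1) + (-2) + 1, which is strictly negative.
Answer: DIVERGES — negative cycle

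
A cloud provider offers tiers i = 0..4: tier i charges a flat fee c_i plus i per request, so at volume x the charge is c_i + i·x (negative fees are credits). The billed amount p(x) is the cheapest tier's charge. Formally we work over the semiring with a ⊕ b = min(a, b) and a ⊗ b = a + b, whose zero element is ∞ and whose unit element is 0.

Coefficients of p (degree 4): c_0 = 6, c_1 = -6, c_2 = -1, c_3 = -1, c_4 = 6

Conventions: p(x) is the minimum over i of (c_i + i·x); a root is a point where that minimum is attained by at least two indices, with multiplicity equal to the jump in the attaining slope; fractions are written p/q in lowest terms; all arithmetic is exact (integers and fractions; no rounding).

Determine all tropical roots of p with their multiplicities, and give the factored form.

hull edge (i=0, c=6) to (i=1, c=-6): slope -12, span 1
hull edge (i=1, c=-6) to (i=3, c=-1): slope 5/2, span 2
hull edge (i=3, c=-1) to (i=4, c=6): slope 7, span 1
Factored form: p(x) = 6 ⊗ (x ⊕ (-7)) ⊗ (x ⊕ (-5/2)) ⊗ (x ⊕ (-5/2)) ⊗ (x ⊕ 12)
Answer: roots = -7 (mult 1), -5/2 (mult 2), 12 (mult 1)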